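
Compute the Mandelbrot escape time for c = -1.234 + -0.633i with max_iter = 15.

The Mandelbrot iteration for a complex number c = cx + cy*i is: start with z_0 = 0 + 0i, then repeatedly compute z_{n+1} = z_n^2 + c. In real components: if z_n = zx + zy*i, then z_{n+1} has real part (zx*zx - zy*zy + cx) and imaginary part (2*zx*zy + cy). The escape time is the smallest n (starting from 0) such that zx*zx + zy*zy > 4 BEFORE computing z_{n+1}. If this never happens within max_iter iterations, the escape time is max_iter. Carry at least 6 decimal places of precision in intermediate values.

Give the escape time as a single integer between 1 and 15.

z_0 = 0 + 0i, c = -1.2340 + -0.6330i
Iter 1: z = -1.2340 + -0.6330i, |z|^2 = 1.9234
Iter 2: z = -0.1119 + 0.9292i, |z|^2 = 0.8760
Iter 3: z = -2.0850 + -0.8410i, |z|^2 = 5.0544
Escaped at iteration 3

Answer: 3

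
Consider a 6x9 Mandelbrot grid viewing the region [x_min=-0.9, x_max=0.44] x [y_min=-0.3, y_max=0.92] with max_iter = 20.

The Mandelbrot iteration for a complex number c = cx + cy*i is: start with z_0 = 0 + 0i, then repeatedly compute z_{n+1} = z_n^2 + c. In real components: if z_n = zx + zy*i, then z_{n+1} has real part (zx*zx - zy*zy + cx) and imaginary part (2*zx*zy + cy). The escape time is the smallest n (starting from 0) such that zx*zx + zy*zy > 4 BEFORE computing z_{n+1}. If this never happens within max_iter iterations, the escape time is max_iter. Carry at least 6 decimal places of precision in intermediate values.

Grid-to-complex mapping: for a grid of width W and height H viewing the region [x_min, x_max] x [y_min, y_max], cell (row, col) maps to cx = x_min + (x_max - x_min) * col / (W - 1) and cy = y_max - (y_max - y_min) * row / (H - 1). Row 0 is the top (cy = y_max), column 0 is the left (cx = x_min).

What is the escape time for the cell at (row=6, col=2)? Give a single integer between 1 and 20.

z_0 = 0 + 0i, c = -0.3640 + 0.0050i
Iter 1: z = -0.3640 + 0.0050i, |z|^2 = 0.1325
Iter 2: z = -0.2315 + 0.0014i, |z|^2 = 0.0536
Iter 3: z = -0.3104 + 0.0044i, |z|^2 = 0.0964
Iter 4: z = -0.2677 + 0.0023i, |z|^2 = 0.0717
Iter 5: z = -0.2924 + 0.0038i, |z|^2 = 0.0855
Iter 6: z = -0.2785 + 0.0028i, |z|^2 = 0.0776
Iter 7: z = -0.2864 + 0.0034i, |z|^2 = 0.0820
Iter 8: z = -0.2820 + 0.0030i, |z|^2 = 0.0795
Iter 9: z = -0.2845 + 0.0033i, |z|^2 = 0.0810
Iter 10: z = -0.2831 + 0.0031i, |z|^2 = 0.0801
Iter 11: z = -0.2839 + 0.0032i, |z|^2 = 0.0806
Iter 12: z = -0.2834 + 0.0032i, |z|^2 = 0.0803
Iter 13: z = -0.2837 + 0.0032i, |z|^2 = 0.0805
Iter 14: z = -0.2835 + 0.0032i, |z|^2 = 0.0804
Iter 15: z = -0.2836 + 0.0032i, |z|^2 = 0.0804
Iter 16: z = -0.2836 + 0.0032i, |z|^2 = 0.0804
Iter 17: z = -0.2836 + 0.0032i, |z|^2 = 0.0804
Iter 18: z = -0.2836 + 0.0032i, |z|^2 = 0.0804
Iter 19: z = -0.2836 + 0.0032i, |z|^2 = 0.0804

Answer: 20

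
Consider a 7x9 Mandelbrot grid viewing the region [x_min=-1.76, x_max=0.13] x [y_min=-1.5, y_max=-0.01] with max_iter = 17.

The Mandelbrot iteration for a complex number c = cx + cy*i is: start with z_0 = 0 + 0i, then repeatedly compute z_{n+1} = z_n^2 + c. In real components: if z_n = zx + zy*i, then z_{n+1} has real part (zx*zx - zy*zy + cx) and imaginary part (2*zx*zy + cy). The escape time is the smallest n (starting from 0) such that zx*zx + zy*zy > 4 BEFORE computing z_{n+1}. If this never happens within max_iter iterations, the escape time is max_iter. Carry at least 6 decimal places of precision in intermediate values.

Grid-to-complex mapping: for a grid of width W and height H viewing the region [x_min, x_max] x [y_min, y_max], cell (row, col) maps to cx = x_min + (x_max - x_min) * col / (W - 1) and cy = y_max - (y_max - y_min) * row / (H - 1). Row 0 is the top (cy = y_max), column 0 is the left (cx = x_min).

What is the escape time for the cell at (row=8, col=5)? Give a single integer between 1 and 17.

z_0 = 0 + 0i, c = -0.1850 + -1.5000i
Iter 1: z = -0.1850 + -1.5000i, |z|^2 = 2.2842
Iter 2: z = -2.4008 + -0.9450i, |z|^2 = 6.6567
Escaped at iteration 2

Answer: 2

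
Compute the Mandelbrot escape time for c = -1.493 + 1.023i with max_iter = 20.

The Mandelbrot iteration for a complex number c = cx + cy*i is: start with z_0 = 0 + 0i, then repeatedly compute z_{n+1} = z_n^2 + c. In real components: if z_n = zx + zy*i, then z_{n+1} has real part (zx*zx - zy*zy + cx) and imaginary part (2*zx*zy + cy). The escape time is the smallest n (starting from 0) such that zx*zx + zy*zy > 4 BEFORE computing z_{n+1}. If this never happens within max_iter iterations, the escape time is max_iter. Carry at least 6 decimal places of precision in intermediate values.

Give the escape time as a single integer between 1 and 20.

Answer: 2

Derivation:
z_0 = 0 + 0i, c = -1.4930 + 1.0230i
Iter 1: z = -1.4930 + 1.0230i, |z|^2 = 3.2756
Iter 2: z = -0.3105 + -2.0317i, |z|^2 = 4.2241
Escaped at iteration 2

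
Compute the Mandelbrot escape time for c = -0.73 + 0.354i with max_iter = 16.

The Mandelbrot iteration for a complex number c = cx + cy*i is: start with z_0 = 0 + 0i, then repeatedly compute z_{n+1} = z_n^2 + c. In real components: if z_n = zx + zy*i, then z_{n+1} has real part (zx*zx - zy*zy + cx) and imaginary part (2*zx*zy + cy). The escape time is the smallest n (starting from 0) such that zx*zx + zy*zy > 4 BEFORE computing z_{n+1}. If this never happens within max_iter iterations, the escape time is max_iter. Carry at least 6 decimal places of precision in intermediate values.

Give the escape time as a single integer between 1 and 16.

Answer: 15

Derivation:
z_0 = 0 + 0i, c = -0.7300 + 0.3540i
Iter 1: z = -0.7300 + 0.3540i, |z|^2 = 0.6582
Iter 2: z = -0.3224 + -0.1628i, |z|^2 = 0.1305
Iter 3: z = -0.6526 + 0.4590i, |z|^2 = 0.6365
Iter 4: z = -0.5148 + -0.2451i, |z|^2 = 0.3251
Iter 5: z = -0.5250 + 0.6063i, |z|^2 = 0.6433
Iter 6: z = -0.8220 + -0.2826i, |z|^2 = 0.7556
Iter 7: z = -0.1342 + 0.8187i, |z|^2 = 0.6882
Iter 8: z = -1.3822 + 0.1343i, |z|^2 = 1.9286
Iter 9: z = 1.1625 + -0.0174i, |z|^2 = 1.3518
Iter 10: z = 0.6212 + 0.3136i, |z|^2 = 0.4842
Iter 11: z = -0.4425 + 0.7436i, |z|^2 = 0.7487
Iter 12: z = -1.0871 + -0.3041i, |z|^2 = 1.2742
Iter 13: z = 0.3593 + 1.0151i, |z|^2 = 1.1595
Iter 14: z = -1.6312 + 1.0835i, |z|^2 = 3.8349
Iter 15: z = 0.7570 + -3.1808i, |z|^2 = 10.6908
Escaped at iteration 15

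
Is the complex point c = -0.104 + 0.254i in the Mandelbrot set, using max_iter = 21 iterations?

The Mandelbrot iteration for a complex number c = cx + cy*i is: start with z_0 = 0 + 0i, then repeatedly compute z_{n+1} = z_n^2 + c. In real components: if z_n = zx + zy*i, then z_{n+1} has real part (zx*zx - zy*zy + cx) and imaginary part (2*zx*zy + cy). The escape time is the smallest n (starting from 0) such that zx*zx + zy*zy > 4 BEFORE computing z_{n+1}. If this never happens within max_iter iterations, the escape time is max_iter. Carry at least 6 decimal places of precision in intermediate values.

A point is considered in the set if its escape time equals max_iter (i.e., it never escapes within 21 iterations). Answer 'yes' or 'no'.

z_0 = 0 + 0i, c = -0.1040 + 0.2540i
Iter 1: z = -0.1040 + 0.2540i, |z|^2 = 0.0753
Iter 2: z = -0.1577 + 0.2012i, |z|^2 = 0.0653
Iter 3: z = -0.1196 + 0.1906i, |z|^2 = 0.0506
Iter 4: z = -0.1260 + 0.2084i, |z|^2 = 0.0593
Iter 5: z = -0.1316 + 0.2015i, |z|^2 = 0.0579
Iter 6: z = -0.1273 + 0.2010i, |z|^2 = 0.0566
Iter 7: z = -0.1282 + 0.2028i, |z|^2 = 0.0576
Iter 8: z = -0.1287 + 0.2020i, |z|^2 = 0.0574
Iter 9: z = -0.1282 + 0.2020i, |z|^2 = 0.0572
Iter 10: z = -0.1284 + 0.2022i, |z|^2 = 0.0574
Iter 11: z = -0.1284 + 0.2021i, |z|^2 = 0.0573
Iter 12: z = -0.1284 + 0.2021i, |z|^2 = 0.0573
Iter 13: z = -0.1284 + 0.2021i, |z|^2 = 0.0573
Iter 14: z = -0.1284 + 0.2021i, |z|^2 = 0.0573
Iter 15: z = -0.1284 + 0.2021i, |z|^2 = 0.0573
Iter 16: z = -0.1284 + 0.2021i, |z|^2 = 0.0573
Iter 17: z = -0.1284 + 0.2021i, |z|^2 = 0.0573
Iter 18: z = -0.1284 + 0.2021i, |z|^2 = 0.0573
Iter 19: z = -0.1284 + 0.2021i, |z|^2 = 0.0573
Iter 20: z = -0.1284 + 0.2021i, |z|^2 = 0.0573
Did not escape in 21 iterations → in set

Answer: yes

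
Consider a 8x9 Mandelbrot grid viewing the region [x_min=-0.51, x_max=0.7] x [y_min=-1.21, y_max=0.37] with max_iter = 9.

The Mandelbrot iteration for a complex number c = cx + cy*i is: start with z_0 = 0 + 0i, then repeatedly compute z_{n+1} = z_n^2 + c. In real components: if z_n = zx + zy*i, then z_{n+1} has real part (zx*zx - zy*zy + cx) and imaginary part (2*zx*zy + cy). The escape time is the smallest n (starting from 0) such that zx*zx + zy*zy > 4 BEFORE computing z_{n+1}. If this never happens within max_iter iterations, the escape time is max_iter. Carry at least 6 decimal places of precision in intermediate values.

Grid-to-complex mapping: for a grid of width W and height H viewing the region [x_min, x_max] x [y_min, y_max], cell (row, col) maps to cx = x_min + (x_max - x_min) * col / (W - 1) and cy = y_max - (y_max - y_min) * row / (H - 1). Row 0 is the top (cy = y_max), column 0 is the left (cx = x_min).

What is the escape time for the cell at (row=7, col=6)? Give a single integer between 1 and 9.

Answer: 2

Derivation:
z_0 = 0 + 0i, c = 0.5271 + -1.0125i
Iter 1: z = 0.5271 + -1.0125i, |z|^2 = 1.3030
Iter 2: z = -0.2201 + -2.0800i, |z|^2 = 4.3747
Escaped at iteration 2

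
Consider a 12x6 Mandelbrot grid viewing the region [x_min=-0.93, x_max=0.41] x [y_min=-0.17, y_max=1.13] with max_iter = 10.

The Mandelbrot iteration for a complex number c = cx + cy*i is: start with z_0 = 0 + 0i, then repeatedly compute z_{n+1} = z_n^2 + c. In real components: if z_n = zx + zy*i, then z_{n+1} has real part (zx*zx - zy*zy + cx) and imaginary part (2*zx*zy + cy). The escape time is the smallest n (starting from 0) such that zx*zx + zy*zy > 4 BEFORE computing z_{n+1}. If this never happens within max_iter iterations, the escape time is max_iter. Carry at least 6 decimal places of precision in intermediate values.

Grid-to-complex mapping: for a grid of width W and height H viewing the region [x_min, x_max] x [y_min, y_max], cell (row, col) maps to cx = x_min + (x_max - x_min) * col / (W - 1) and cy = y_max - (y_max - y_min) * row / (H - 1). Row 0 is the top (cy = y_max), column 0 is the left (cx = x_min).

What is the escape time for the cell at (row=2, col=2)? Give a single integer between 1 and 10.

Answer: 6

Derivation:
z_0 = 0 + 0i, c = -0.6864 + 0.6100i
Iter 1: z = -0.6864 + 0.6100i, |z|^2 = 0.8432
Iter 2: z = -0.5874 + -0.2274i, |z|^2 = 0.3967
Iter 3: z = -0.3931 + 0.8771i, |z|^2 = 0.9238
Iter 4: z = -1.3012 + -0.0795i, |z|^2 = 1.6993
Iter 5: z = 1.0003 + 0.8169i, |z|^2 = 1.6679
Iter 6: z = -0.3530 + 2.2443i, |z|^2 = 5.1614
Escaped at iteration 6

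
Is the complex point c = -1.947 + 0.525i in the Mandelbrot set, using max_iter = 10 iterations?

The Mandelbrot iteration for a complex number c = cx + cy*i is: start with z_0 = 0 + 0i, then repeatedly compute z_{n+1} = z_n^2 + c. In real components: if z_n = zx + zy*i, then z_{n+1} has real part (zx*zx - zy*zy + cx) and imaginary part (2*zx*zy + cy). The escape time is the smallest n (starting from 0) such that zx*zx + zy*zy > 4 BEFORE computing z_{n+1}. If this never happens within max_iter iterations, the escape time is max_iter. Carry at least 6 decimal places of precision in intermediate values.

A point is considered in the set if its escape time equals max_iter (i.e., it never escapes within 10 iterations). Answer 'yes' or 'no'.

z_0 = 0 + 0i, c = -1.9470 + 0.5250i
Iter 1: z = -1.9470 + 0.5250i, |z|^2 = 4.0664
Escaped at iteration 1

Answer: no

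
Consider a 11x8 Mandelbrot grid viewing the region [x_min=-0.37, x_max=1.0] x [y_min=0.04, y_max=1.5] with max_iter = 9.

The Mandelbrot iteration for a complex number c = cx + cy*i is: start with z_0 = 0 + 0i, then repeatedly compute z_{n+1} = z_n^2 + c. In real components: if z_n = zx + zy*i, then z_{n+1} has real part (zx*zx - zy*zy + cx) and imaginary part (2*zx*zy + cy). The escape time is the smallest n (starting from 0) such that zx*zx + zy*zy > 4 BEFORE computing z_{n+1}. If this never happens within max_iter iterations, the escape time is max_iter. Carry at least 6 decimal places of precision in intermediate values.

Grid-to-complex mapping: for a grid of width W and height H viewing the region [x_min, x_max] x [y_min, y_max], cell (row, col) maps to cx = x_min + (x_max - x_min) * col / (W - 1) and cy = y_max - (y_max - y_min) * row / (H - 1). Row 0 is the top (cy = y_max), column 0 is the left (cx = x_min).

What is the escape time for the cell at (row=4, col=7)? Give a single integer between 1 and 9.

Answer: 3

Derivation:
z_0 = 0 + 0i, c = 0.5890 + 0.6657i
Iter 1: z = 0.5890 + 0.6657i, |z|^2 = 0.7901
Iter 2: z = 0.4927 + 1.4499i, |z|^2 = 2.3451
Iter 3: z = -1.2705 + 2.0946i, |z|^2 = 6.0015
Escaped at iteration 3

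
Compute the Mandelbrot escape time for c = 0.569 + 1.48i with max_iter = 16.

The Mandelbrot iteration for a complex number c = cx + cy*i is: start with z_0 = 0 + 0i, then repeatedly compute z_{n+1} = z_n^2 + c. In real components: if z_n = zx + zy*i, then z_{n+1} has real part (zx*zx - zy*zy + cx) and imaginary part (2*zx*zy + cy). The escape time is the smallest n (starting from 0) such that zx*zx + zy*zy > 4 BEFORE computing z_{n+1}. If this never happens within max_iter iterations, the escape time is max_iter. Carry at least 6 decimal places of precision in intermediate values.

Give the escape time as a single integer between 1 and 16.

z_0 = 0 + 0i, c = 0.5690 + 1.4800i
Iter 1: z = 0.5690 + 1.4800i, |z|^2 = 2.5142
Iter 2: z = -1.2976 + 3.1642i, |z|^2 = 11.6963
Escaped at iteration 2

Answer: 2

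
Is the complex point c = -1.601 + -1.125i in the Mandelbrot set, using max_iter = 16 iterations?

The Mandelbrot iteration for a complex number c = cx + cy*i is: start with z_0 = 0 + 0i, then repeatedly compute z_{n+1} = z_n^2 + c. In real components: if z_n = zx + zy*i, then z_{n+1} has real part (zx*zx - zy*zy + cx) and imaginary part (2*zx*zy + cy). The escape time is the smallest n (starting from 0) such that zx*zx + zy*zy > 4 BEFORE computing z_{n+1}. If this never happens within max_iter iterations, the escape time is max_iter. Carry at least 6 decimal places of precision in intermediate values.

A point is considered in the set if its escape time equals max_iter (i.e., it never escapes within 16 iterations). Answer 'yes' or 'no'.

z_0 = 0 + 0i, c = -1.6010 + -1.1250i
Iter 1: z = -1.6010 + -1.1250i, |z|^2 = 3.8288
Iter 2: z = -0.3034 + 2.4772i, |z|^2 = 6.2288
Escaped at iteration 2

Answer: no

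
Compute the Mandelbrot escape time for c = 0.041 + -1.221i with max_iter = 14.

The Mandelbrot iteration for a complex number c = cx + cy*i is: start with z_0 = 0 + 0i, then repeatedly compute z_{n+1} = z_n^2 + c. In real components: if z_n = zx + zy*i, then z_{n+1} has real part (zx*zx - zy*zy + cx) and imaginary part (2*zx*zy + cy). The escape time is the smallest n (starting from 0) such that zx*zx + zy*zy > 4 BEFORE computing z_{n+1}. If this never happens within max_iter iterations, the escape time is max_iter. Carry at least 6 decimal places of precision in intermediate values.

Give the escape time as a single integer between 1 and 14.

z_0 = 0 + 0i, c = 0.0410 + -1.2210i
Iter 1: z = 0.0410 + -1.2210i, |z|^2 = 1.4925
Iter 2: z = -1.4482 + -1.3211i, |z|^2 = 3.8425
Iter 3: z = 0.3928 + 2.6054i, |z|^2 = 6.9424
Escaped at iteration 3

Answer: 3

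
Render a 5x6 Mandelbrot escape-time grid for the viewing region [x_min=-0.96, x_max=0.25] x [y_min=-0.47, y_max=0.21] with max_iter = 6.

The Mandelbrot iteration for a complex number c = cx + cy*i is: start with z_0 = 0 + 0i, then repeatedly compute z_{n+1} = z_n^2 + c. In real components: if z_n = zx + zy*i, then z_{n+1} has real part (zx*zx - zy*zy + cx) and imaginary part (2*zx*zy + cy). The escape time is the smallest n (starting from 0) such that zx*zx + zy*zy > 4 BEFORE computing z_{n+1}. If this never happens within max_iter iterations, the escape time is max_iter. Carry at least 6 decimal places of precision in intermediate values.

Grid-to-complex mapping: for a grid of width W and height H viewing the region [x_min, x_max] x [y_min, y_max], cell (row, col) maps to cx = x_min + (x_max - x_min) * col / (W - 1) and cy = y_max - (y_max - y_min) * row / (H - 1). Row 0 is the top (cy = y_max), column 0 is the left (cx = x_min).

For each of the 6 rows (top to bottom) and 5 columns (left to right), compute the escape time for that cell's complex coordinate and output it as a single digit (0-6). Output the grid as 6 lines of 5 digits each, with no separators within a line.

Answer: 66666
66666
66666
66666
66666
56666

Derivation:
(row=0, col=0): c = -0.9600 + 0.2100i → escape time 6
(row=0, col=1): c = -0.6575 + 0.2100i → escape time 6
(row=0, col=2): c = -0.3550 + 0.2100i → escape time 6
(row=0, col=3): c = -0.0525 + 0.2100i → escape time 6
(row=0, col=4): c = 0.2500 + 0.2100i → escape time 6
(row=1, col=0): c = -0.9600 + 0.0740i → escape time 6
(row=1, col=1): c = -0.6575 + 0.0740i → escape time 6
(row=1, col=2): c = -0.3550 + 0.0740i → escape time 6
(row=1, col=3): c = -0.0525 + 0.0740i → escape time 6
(row=1, col=4): c = 0.2500 + 0.0740i → escape time 6
(row=2, col=0): c = -0.9600 + -0.0620i → escape time 6
(row=2, col=1): c = -0.6575 + -0.0620i → escape time 6
(row=2, col=2): c = -0.3550 + -0.0620i → escape time 6
(row=2, col=3): c = -0.0525 + -0.0620i → escape time 6
(row=2, col=4): c = 0.2500 + -0.0620i → escape time 6
(row=3, col=0): c = -0.9600 + -0.1980i → escape time 6
(row=3, col=1): c = -0.6575 + -0.1980i → escape time 6
(row=3, col=2): c = -0.3550 + -0.1980i → escape time 6
(row=3, col=3): c = -0.0525 + -0.1980i → escape time 6
(row=3, col=4): c = 0.2500 + -0.1980i → escape time 6
(row=4, col=0): c = -0.9600 + -0.3340i → escape time 6
(row=4, col=1): c = -0.6575 + -0.3340i → escape time 6
(row=4, col=2): c = -0.3550 + -0.3340i → escape time 6
(row=4, col=3): c = -0.0525 + -0.3340i → escape time 6
(row=4, col=4): c = 0.2500 + -0.3340i → escape time 6
(row=5, col=0): c = -0.9600 + -0.4700i → escape time 5
(row=5, col=1): c = -0.6575 + -0.4700i → escape time 6
(row=5, col=2): c = -0.3550 + -0.4700i → escape time 6
(row=5, col=3): c = -0.0525 + -0.4700i → escape time 6
(row=5, col=4): c = 0.2500 + -0.4700i → escape time 6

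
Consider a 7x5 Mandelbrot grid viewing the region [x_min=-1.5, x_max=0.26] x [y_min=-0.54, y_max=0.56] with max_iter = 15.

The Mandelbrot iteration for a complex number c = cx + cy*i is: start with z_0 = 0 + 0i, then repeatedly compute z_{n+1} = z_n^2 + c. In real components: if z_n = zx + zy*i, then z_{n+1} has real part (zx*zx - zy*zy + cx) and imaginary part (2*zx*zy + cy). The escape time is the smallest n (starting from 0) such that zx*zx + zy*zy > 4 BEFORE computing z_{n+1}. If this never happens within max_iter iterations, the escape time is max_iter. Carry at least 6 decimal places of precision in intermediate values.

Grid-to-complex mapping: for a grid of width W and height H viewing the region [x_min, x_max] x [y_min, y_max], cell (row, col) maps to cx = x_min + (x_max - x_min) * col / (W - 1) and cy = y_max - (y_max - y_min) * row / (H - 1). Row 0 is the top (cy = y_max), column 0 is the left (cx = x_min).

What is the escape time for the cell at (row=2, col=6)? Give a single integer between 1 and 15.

z_0 = 0 + 0i, c = 0.2600 + 0.0100i
Iter 1: z = 0.2600 + 0.0100i, |z|^2 = 0.0677
Iter 2: z = 0.3275 + 0.0152i, |z|^2 = 0.1075
Iter 3: z = 0.3670 + 0.0200i, |z|^2 = 0.1351
Iter 4: z = 0.3943 + 0.0246i, |z|^2 = 0.1561
Iter 5: z = 0.4149 + 0.0294i, |z|^2 = 0.1730
Iter 6: z = 0.4313 + 0.0344i, |z|^2 = 0.1872
Iter 7: z = 0.4448 + 0.0397i, |z|^2 = 0.1994
Iter 8: z = 0.4563 + 0.0453i, |z|^2 = 0.2102
Iter 9: z = 0.4661 + 0.0513i, |z|^2 = 0.2199
Iter 10: z = 0.4746 + 0.0579i, |z|^2 = 0.2286
Iter 11: z = 0.4819 + 0.0649i, |z|^2 = 0.2365
Iter 12: z = 0.4880 + 0.0726i, |z|^2 = 0.2435
Iter 13: z = 0.4929 + 0.0809i, |z|^2 = 0.2495
Iter 14: z = 0.4964 + 0.0897i, |z|^2 = 0.2545

Answer: 15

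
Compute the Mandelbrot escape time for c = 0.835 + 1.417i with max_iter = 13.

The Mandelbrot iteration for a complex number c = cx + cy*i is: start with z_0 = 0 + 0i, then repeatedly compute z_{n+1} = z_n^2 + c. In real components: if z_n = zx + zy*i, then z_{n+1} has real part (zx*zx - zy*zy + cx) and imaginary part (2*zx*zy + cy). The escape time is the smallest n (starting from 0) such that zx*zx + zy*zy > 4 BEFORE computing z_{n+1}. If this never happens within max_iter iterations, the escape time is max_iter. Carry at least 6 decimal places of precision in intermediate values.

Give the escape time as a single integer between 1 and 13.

z_0 = 0 + 0i, c = 0.8350 + 1.4170i
Iter 1: z = 0.8350 + 1.4170i, |z|^2 = 2.7051
Iter 2: z = -0.4757 + 3.7834i, |z|^2 = 14.5403
Escaped at iteration 2

Answer: 2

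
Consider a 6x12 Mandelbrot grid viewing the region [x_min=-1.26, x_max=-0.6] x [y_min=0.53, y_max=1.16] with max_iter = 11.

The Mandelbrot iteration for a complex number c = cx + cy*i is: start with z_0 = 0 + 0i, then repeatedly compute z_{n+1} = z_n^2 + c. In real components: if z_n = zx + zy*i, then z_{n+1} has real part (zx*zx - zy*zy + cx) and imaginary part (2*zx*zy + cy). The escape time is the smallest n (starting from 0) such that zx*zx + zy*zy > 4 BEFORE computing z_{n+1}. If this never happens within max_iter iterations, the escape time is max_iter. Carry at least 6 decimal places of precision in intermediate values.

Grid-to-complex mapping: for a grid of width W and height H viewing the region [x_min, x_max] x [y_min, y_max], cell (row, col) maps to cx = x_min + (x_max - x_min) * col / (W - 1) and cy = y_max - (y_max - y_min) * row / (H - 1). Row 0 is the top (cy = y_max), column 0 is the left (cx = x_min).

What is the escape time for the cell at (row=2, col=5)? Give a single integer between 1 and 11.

z_0 = 0 + 0i, c = -0.6000 + 1.0455i
Iter 1: z = -0.6000 + 1.0455i, |z|^2 = 1.4530
Iter 2: z = -1.3330 + -0.2091i, |z|^2 = 1.8205
Iter 3: z = 1.1331 + 1.6029i, |z|^2 = 3.8532
Iter 4: z = -1.8853 + 4.6779i, |z|^2 = 25.4372
Escaped at iteration 4

Answer: 4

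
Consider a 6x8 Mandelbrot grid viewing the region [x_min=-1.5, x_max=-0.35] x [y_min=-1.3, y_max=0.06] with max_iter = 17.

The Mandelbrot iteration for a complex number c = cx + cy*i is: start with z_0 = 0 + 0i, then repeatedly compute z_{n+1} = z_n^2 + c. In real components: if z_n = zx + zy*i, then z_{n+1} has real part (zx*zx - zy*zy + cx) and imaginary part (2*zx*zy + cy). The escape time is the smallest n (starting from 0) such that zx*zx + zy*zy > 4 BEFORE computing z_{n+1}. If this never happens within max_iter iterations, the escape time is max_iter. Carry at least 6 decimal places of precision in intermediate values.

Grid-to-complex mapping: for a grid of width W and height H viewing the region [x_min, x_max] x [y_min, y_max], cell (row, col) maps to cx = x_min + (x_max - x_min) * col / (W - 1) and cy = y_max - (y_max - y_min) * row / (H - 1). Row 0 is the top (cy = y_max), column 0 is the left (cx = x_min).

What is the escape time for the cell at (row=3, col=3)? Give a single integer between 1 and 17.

Answer: 6

Derivation:
z_0 = 0 + 0i, c = -0.8100 + -0.5229i
Iter 1: z = -0.8100 + -0.5229i, |z|^2 = 0.9295
Iter 2: z = -0.4273 + 0.3242i, |z|^2 = 0.2877
Iter 3: z = -0.7325 + -0.7999i, |z|^2 = 1.1764
Iter 4: z = -0.9132 + 0.6490i, |z|^2 = 1.2552
Iter 5: z = -0.3972 + -1.7082i, |z|^2 = 3.0758
Iter 6: z = -3.5702 + 0.8342i, |z|^2 = 13.4425
Escaped at iteration 6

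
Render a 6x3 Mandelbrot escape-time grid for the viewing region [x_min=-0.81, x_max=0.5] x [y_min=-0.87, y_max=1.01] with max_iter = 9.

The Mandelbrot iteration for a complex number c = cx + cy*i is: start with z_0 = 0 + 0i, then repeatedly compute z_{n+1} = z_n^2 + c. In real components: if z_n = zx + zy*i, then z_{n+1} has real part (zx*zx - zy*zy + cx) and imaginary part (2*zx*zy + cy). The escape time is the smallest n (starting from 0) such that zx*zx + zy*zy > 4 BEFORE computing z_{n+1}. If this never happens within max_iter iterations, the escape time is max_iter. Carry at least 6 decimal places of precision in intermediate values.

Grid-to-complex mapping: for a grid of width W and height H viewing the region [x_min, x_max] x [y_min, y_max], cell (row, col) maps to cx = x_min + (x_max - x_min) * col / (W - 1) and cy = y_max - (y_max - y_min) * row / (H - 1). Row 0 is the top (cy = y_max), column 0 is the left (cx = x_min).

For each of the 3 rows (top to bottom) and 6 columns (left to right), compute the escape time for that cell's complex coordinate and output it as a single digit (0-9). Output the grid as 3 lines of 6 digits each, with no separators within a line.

(row=0, col=0): c = -0.8100 + 1.0100i → escape time 3
(row=0, col=1): c = -0.5480 + 1.0100i → escape time 4
(row=0, col=2): c = -0.2860 + 1.0100i → escape time 5
(row=0, col=3): c = -0.0240 + 1.0100i → escape time 9
(row=0, col=4): c = 0.2380 + 1.0100i → escape time 4
(row=0, col=5): c = 0.5000 + 1.0100i → escape time 2
(row=1, col=0): c = -0.8100 + 0.0700i → escape time 9
(row=1, col=1): c = -0.5480 + 0.0700i → escape time 9
(row=1, col=2): c = -0.2860 + 0.0700i → escape time 9
(row=1, col=3): c = -0.0240 + 0.0700i → escape time 9
(row=1, col=4): c = 0.2380 + 0.0700i → escape time 9
(row=1, col=5): c = 0.5000 + 0.0700i → escape time 5
(row=2, col=0): c = -0.8100 + -0.8700i → escape time 4
(row=2, col=1): c = -0.5480 + -0.8700i → escape time 4
(row=2, col=2): c = -0.2860 + -0.8700i → escape time 8
(row=2, col=3): c = -0.0240 + -0.8700i → escape time 9
(row=2, col=4): c = 0.2380 + -0.8700i → escape time 4
(row=2, col=5): c = 0.5000 + -0.8700i → escape time 3

Answer: 345942
999995
448943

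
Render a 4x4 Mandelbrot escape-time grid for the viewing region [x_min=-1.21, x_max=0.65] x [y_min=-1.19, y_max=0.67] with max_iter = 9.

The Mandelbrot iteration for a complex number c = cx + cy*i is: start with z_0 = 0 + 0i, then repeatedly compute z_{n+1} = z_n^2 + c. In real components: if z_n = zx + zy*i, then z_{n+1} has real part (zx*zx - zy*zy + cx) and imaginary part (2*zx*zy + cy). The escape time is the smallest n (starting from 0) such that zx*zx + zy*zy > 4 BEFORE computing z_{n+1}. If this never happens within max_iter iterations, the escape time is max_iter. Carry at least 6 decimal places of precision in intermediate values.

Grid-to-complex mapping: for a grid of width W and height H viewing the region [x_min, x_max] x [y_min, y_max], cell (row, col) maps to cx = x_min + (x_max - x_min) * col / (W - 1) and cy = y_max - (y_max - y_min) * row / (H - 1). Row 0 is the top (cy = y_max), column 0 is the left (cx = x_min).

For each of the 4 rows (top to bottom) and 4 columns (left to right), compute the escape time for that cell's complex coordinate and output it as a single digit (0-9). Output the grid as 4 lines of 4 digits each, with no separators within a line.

(row=0, col=0): c = -1.2100 + 0.6700i → escape time 3
(row=0, col=1): c = -0.5900 + 0.6700i → escape time 9
(row=0, col=2): c = 0.0300 + 0.6700i → escape time 9
(row=0, col=3): c = 0.6500 + 0.6700i → escape time 3
(row=1, col=0): c = -1.2100 + 0.0500i → escape time 9
(row=1, col=1): c = -0.5900 + 0.0500i → escape time 9
(row=1, col=2): c = 0.0300 + 0.0500i → escape time 9
(row=1, col=3): c = 0.6500 + 0.0500i → escape time 4
(row=2, col=0): c = -1.2100 + -0.5700i → escape time 4
(row=2, col=1): c = -0.5900 + -0.5700i → escape time 9
(row=2, col=2): c = 0.0300 + -0.5700i → escape time 9
(row=2, col=3): c = 0.6500 + -0.5700i → escape time 3
(row=3, col=0): c = -1.2100 + -1.1900i → escape time 2
(row=3, col=1): c = -0.5900 + -1.1900i → escape time 3
(row=3, col=2): c = 0.0300 + -1.1900i → escape time 3
(row=3, col=3): c = 0.6500 + -1.1900i → escape time 2

Answer: 3993
9994
4993
2332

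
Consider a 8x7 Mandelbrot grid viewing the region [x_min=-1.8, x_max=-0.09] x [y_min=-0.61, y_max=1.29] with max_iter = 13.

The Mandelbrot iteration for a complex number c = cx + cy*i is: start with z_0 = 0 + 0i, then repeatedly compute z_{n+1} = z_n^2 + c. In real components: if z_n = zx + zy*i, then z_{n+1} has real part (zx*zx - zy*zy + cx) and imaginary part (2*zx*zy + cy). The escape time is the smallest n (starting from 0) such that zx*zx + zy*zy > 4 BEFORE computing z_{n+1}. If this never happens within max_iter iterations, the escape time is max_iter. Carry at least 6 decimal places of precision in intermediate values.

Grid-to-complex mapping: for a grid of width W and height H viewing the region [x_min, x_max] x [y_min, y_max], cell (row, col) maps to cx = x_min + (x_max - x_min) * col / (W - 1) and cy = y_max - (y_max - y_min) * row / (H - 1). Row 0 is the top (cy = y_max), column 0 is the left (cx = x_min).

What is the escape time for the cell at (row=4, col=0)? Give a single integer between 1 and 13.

Answer: 7

Derivation:
z_0 = 0 + 0i, c = -1.8000 + 0.0233i
Iter 1: z = -1.8000 + 0.0233i, |z|^2 = 3.2405
Iter 2: z = 1.4395 + -0.0607i, |z|^2 = 2.0757
Iter 3: z = 0.2684 + -0.1513i, |z|^2 = 0.0949
Iter 4: z = -1.7509 + -0.0579i, |z|^2 = 3.0689
Iter 5: z = 1.2622 + 0.2260i, |z|^2 = 1.6444
Iter 6: z = -0.2578 + 0.5939i, |z|^2 = 0.4192
Iter 7: z = -2.0863 + -0.2829i, |z|^2 = 4.4326
Escaped at iteration 7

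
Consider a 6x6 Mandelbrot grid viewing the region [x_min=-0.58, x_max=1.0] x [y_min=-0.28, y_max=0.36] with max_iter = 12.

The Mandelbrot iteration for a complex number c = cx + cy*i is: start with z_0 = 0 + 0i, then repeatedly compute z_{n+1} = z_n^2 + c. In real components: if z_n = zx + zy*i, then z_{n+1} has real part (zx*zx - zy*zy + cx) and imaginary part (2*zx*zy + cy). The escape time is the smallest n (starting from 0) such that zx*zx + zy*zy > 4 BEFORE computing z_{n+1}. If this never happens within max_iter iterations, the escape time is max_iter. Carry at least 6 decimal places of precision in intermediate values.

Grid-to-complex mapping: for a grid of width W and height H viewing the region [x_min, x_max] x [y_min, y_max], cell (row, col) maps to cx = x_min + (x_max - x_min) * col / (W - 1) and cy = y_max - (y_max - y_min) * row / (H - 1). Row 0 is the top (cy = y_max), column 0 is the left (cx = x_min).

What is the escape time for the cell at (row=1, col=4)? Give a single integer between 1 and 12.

Answer: 3

Derivation:
z_0 = 0 + 0i, c = 0.6840 + 0.2320i
Iter 1: z = 0.6840 + 0.2320i, |z|^2 = 0.5217
Iter 2: z = 1.0980 + 0.5494i, |z|^2 = 1.5075
Iter 3: z = 1.5879 + 1.4385i, |z|^2 = 4.5905
Escaped at iteration 3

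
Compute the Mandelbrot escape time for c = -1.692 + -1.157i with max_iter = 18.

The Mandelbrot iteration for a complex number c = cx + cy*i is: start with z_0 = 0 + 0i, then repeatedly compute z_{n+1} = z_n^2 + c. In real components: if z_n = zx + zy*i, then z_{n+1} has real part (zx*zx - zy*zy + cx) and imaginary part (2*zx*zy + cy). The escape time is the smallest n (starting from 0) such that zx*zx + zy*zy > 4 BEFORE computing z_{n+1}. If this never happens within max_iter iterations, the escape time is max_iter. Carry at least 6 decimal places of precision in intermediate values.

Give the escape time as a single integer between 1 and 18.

z_0 = 0 + 0i, c = -1.6920 + -1.1570i
Iter 1: z = -1.6920 + -1.1570i, |z|^2 = 4.2015
Escaped at iteration 1

Answer: 1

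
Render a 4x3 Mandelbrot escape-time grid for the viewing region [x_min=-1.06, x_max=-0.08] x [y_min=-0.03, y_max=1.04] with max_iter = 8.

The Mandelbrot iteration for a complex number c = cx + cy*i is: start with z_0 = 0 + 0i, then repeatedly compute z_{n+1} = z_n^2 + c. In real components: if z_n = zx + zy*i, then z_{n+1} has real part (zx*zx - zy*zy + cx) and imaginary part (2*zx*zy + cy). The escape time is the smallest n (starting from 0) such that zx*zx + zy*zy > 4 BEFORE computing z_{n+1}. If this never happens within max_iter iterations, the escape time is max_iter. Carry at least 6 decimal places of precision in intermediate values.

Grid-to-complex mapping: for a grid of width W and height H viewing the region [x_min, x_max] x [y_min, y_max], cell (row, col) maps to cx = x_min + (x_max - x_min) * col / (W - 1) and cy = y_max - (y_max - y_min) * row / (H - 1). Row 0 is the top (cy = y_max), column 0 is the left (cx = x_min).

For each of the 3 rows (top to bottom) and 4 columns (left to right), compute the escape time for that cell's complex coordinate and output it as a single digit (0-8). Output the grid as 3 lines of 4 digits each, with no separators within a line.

Answer: 3346
5688
8888

Derivation:
(row=0, col=0): c = -1.0600 + 1.0400i → escape time 3
(row=0, col=1): c = -0.7333 + 1.0400i → escape time 3
(row=0, col=2): c = -0.4067 + 1.0400i → escape time 4
(row=0, col=3): c = -0.0800 + 1.0400i → escape time 6
(row=1, col=0): c = -1.0600 + 0.5050i → escape time 5
(row=1, col=1): c = -0.7333 + 0.5050i → escape time 6
(row=1, col=2): c = -0.4067 + 0.5050i → escape time 8
(row=1, col=3): c = -0.0800 + 0.5050i → escape time 8
(row=2, col=0): c = -1.0600 + -0.0300i → escape time 8
(row=2, col=1): c = -0.7333 + -0.0300i → escape time 8
(row=2, col=2): c = -0.4067 + -0.0300i → escape time 8
(row=2, col=3): c = -0.0800 + -0.0300i → escape time 8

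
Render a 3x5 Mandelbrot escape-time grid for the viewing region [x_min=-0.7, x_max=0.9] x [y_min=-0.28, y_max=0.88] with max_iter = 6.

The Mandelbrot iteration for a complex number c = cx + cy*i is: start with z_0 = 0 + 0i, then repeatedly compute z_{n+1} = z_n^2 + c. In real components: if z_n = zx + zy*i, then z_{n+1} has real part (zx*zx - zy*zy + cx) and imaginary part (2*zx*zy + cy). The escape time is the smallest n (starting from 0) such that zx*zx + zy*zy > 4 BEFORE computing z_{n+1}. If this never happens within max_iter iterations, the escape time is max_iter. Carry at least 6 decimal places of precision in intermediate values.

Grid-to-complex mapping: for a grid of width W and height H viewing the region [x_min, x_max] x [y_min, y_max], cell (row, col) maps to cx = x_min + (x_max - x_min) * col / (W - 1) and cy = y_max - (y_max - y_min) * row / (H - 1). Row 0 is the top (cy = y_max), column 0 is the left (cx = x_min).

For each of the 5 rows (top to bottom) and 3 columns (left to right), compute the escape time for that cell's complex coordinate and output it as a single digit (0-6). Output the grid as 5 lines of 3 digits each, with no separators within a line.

(row=0, col=0): c = -0.7000 + 0.8800i → escape time 4
(row=0, col=1): c = 0.1000 + 0.8800i → escape time 5
(row=0, col=2): c = 0.9000 + 0.8800i → escape time 2
(row=1, col=0): c = -0.7000 + 0.5900i → escape time 6
(row=1, col=1): c = 0.1000 + 0.5900i → escape time 6
(row=1, col=2): c = 0.9000 + 0.5900i → escape time 2
(row=2, col=0): c = -0.7000 + 0.3000i → escape time 6
(row=2, col=1): c = 0.1000 + 0.3000i → escape time 6
(row=2, col=2): c = 0.9000 + 0.3000i → escape time 3
(row=3, col=0): c = -0.7000 + 0.0100i → escape time 6
(row=3, col=1): c = 0.1000 + 0.0100i → escape time 6
(row=3, col=2): c = 0.9000 + 0.0100i → escape time 3
(row=4, col=0): c = -0.7000 + -0.2800i → escape time 6
(row=4, col=1): c = 0.1000 + -0.2800i → escape time 6
(row=4, col=2): c = 0.9000 + -0.2800i → escape time 3

Answer: 452
662
663
663
663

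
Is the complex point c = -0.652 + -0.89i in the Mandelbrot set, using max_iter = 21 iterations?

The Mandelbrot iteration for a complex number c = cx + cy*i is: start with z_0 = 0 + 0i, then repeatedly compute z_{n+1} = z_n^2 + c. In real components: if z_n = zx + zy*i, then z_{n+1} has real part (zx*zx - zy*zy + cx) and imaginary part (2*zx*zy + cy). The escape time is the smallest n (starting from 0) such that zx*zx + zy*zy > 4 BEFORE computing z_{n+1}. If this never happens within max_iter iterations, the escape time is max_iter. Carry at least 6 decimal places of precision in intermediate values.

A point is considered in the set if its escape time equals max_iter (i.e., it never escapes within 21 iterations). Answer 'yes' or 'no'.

Answer: no

Derivation:
z_0 = 0 + 0i, c = -0.6520 + -0.8900i
Iter 1: z = -0.6520 + -0.8900i, |z|^2 = 1.2172
Iter 2: z = -1.0190 + 0.2706i, |z|^2 = 1.1116
Iter 3: z = 0.3132 + -1.4414i, |z|^2 = 2.1757
Iter 4: z = -2.6316 + -1.7927i, |z|^2 = 10.1391
Escaped at iteration 4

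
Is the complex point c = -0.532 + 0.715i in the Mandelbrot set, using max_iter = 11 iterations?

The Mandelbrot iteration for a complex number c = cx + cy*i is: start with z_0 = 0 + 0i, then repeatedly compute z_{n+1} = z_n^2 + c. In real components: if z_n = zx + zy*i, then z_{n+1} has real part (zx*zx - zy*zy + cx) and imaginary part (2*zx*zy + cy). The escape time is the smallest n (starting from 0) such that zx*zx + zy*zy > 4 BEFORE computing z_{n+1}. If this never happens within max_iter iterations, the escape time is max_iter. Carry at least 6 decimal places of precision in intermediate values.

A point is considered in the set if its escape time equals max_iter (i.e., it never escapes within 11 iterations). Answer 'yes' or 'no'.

Answer: no

Derivation:
z_0 = 0 + 0i, c = -0.5320 + 0.7150i
Iter 1: z = -0.5320 + 0.7150i, |z|^2 = 0.7942
Iter 2: z = -0.7602 + -0.0458i, |z|^2 = 0.5800
Iter 3: z = 0.0438 + 0.7846i, |z|^2 = 0.6175
Iter 4: z = -1.1456 + 0.7837i, |z|^2 = 1.9267
Iter 5: z = 0.1662 + -1.0808i, |z|^2 = 1.1957
Iter 6: z = -1.6724 + 0.3557i, |z|^2 = 2.9236
Iter 7: z = 2.1386 + -0.4748i, |z|^2 = 4.7989
Escaped at iteration 7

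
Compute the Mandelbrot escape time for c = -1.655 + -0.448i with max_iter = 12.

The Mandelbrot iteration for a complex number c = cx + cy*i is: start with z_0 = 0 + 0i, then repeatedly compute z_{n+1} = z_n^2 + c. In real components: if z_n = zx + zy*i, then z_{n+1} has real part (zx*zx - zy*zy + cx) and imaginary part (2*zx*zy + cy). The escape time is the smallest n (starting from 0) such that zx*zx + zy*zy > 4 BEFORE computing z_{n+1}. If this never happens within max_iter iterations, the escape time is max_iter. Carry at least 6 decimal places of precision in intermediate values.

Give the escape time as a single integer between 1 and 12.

z_0 = 0 + 0i, c = -1.6550 + -0.4480i
Iter 1: z = -1.6550 + -0.4480i, |z|^2 = 2.9397
Iter 2: z = 0.8833 + 1.0349i, |z|^2 = 1.8512
Iter 3: z = -1.9457 + 1.3803i, |z|^2 = 5.6910
Escaped at iteration 3

Answer: 3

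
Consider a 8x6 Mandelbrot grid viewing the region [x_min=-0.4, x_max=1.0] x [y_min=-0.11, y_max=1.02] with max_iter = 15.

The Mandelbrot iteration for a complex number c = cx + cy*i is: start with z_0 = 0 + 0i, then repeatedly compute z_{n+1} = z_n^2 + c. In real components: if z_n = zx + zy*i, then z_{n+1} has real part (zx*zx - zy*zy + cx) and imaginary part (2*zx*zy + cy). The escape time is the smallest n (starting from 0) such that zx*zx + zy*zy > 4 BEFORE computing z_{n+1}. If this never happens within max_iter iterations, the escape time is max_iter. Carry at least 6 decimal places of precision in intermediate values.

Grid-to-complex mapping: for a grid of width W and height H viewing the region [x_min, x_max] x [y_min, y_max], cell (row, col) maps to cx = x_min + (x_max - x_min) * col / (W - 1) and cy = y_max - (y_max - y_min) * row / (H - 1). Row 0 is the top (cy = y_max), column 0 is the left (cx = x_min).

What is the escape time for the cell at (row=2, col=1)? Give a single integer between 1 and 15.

z_0 = 0 + 0i, c = -0.2000 + 0.5680i
Iter 1: z = -0.2000 + 0.5680i, |z|^2 = 0.3626
Iter 2: z = -0.4826 + 0.3408i, |z|^2 = 0.3491
Iter 3: z = -0.0832 + 0.2390i, |z|^2 = 0.0641
Iter 4: z = -0.2502 + 0.5282i, |z|^2 = 0.3416
Iter 5: z = -0.4164 + 0.3037i, |z|^2 = 0.2656
Iter 6: z = -0.1188 + 0.3151i, |z|^2 = 0.1134
Iter 7: z = -0.2852 + 0.4931i, |z|^2 = 0.3245
Iter 8: z = -0.3618 + 0.2868i, |z|^2 = 0.2132
Iter 9: z = -0.1513 + 0.3605i, |z|^2 = 0.1528
Iter 10: z = -0.3071 + 0.4589i, |z|^2 = 0.3049
Iter 11: z = -0.3163 + 0.2862i, |z|^2 = 0.1820
Iter 12: z = -0.1818 + 0.3870i, |z|^2 = 0.1828
Iter 13: z = -0.3167 + 0.4273i, |z|^2 = 0.2828
Iter 14: z = -0.2823 + 0.2974i, |z|^2 = 0.1681

Answer: 15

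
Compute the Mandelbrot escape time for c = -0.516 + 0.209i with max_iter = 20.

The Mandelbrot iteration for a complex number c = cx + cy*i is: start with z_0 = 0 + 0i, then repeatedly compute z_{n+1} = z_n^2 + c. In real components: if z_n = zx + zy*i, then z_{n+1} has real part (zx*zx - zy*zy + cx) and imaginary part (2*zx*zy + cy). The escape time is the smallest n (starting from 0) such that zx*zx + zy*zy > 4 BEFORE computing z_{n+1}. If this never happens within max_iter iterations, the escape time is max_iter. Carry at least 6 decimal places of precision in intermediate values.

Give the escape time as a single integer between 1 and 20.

z_0 = 0 + 0i, c = -0.5160 + 0.2090i
Iter 1: z = -0.5160 + 0.2090i, |z|^2 = 0.3099
Iter 2: z = -0.2934 + -0.0067i, |z|^2 = 0.0861
Iter 3: z = -0.4299 + 0.2129i, |z|^2 = 0.2302
Iter 4: z = -0.3765 + 0.0259i, |z|^2 = 0.1424
Iter 5: z = -0.3749 + 0.1895i, |z|^2 = 0.1765
Iter 6: z = -0.4113 + 0.0669i, |z|^2 = 0.1737
Iter 7: z = -0.3513 + 0.1540i, |z|^2 = 0.1471
Iter 8: z = -0.4163 + 0.1008i, |z|^2 = 0.1835
Iter 9: z = -0.3529 + 0.1250i, |z|^2 = 0.1401
Iter 10: z = -0.4071 + 0.1208i, |z|^2 = 0.1803
Iter 11: z = -0.3648 + 0.1107i, |z|^2 = 0.1453
Iter 12: z = -0.3951 + 0.1282i, |z|^2 = 0.1726
Iter 13: z = -0.3763 + 0.1076i, |z|^2 = 0.1532
Iter 14: z = -0.3860 + 0.1280i, |z|^2 = 0.1654
Iter 15: z = -0.3834 + 0.1102i, |z|^2 = 0.1591
Iter 16: z = -0.3812 + 0.1245i, |z|^2 = 0.1608
Iter 17: z = -0.3862 + 0.1141i, |z|^2 = 0.1622
Iter 18: z = -0.3798 + 0.1209i, |z|^2 = 0.1589
Iter 19: z = -0.3863 + 0.1172i, |z|^2 = 0.1630

Answer: 20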